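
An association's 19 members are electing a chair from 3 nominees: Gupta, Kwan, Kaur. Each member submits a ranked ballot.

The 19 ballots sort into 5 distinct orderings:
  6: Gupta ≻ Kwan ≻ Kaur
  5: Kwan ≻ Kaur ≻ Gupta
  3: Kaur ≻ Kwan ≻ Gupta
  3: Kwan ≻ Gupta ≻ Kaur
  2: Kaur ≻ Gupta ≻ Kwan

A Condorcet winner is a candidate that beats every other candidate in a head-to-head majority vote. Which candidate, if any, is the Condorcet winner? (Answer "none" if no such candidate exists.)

Head-to-head results (19 voters):
Gupta vs Kwan: 8 to 11, Kwan.
Gupta vs Kaur: 6+3 = 9 for Gupta, 10 for Kaur — Kaur by 10–9.
Kwan vs Kaur: 14 to 5, Kwan.
Kwan wins every pairwise contest, so Kwan is the Condorcet winner.

Kwan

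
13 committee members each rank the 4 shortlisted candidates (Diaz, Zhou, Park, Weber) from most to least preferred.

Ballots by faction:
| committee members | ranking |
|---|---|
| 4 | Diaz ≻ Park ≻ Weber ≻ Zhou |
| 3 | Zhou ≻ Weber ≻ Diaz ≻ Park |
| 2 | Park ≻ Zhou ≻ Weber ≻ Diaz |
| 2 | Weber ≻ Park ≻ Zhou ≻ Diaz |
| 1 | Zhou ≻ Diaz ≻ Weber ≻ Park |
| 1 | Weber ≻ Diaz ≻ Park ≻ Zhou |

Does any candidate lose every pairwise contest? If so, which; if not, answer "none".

none

Head-to-head results (13 committee members):
Diaz vs Zhou: Zhou, 8–5.
Diaz vs Park: Diaz, 9–4.
Diaz vs Weber: Weber, 8–5.
Zhou vs Park: Park, 9–4.
Zhou vs Weber: 3+2+1 = 6 for Zhou, 7 for Weber — Weber by 7–6.
Park vs Weber: Park is ranked higher on 4+2 = 6 ballots, Weber on 7. Weber wins 7–6.
Every candidate wins at least one matchup (Diaz beats Park; Zhou beats Diaz; Park beats Zhou; Weber beats Diaz), so there is no Condorcet loser.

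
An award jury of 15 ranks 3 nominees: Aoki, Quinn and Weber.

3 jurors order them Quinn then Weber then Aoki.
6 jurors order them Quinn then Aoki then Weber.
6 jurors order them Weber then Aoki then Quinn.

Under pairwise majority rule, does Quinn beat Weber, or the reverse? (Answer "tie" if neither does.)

Ballots ranking Quinn above Weber: 3 + 6 = 9.
Ballots ranking Weber above Quinn: 15 − 9 = 6.
Quinn wins the head-to-head 9–6.

Quinn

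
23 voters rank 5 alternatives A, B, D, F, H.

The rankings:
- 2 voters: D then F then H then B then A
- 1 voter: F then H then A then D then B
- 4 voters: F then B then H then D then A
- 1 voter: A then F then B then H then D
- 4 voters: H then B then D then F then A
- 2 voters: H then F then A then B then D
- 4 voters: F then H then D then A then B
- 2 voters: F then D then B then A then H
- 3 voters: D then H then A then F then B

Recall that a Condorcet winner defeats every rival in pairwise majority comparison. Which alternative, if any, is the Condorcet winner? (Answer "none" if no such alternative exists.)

F

Pairwise majorities:
A–B: B 12–11.
A vs D: A preferred on 1+1+2 = 4 ballots; D wins 19–4.
A vs F: F wins 19–4.
A vs H: A preferred on 1+2 = 3 ballots; H wins 20–3.
B vs D: D wins 12–11.
B vs F: 4 to 19, F.
B vs H: B preferred on 4+1+2 = 7 ballots; H wins 16–7.
D vs F: F, 14–9.
D vs H: 7 to 16, H.
F vs H: 2+1+4+1+4+2 = 14 for F, 9 for H — F by 14–9.
F defeats every rival head-to-head and is the Condorcet winner.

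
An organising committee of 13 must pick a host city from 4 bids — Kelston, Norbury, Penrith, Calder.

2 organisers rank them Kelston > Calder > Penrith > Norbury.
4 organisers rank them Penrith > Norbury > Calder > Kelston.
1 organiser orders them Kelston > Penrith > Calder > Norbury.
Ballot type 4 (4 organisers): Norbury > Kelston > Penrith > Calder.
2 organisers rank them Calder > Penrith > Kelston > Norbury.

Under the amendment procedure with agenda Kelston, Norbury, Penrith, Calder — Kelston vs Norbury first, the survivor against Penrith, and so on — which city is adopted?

Round 1: Kelston vs Norbury — 5–8, Norbury advances.
Round 2: Norbury vs Penrith — 4–9, Penrith advances.
Round 3: Penrith vs Calder — 9–4, Penrith advances.
Penrith survives the agenda.

Penrith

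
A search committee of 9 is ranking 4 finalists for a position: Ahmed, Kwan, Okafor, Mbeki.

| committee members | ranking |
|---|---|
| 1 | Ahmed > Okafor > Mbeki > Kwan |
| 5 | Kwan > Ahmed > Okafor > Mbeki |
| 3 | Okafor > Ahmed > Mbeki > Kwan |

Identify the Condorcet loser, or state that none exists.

Head-to-head results (9 committee members):
Ahmed vs Kwan: Kwan, 5–4.
Ahmed vs Okafor: Ahmed preferred on 1+5 = 6 ballots; Ahmed wins 6–3.
Ahmed vs Mbeki: 1+5+3 = 9 for Ahmed, 0 for Mbeki — Ahmed by 9–0.
Kwan vs Okafor: Kwan, 5–4.
Kwan–Mbeki: Kwan 5–4.
Okafor vs Mbeki: 9 to 0, Okafor.
Mbeki loses to every other candidate — it is the Condorcet loser.

Mbeki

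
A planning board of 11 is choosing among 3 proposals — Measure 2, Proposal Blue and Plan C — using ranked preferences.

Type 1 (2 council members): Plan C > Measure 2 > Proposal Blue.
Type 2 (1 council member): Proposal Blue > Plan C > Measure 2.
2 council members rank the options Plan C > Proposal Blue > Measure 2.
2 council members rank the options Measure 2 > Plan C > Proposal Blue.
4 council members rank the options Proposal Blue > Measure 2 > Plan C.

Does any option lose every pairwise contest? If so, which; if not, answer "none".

none

Head-to-head results (11 council members):
Measure 2 vs Proposal Blue: Proposal Blue, 7–4.
Measure 2 vs Plan C: Measure 2 wins 6–5.
Proposal Blue vs Plan C: Plan C wins 6–5.
Every option wins at least one matchup (Measure 2 beats Plan C; Proposal Blue beats Measure 2; Plan C beats Proposal Blue), so there is no Condorcet loser.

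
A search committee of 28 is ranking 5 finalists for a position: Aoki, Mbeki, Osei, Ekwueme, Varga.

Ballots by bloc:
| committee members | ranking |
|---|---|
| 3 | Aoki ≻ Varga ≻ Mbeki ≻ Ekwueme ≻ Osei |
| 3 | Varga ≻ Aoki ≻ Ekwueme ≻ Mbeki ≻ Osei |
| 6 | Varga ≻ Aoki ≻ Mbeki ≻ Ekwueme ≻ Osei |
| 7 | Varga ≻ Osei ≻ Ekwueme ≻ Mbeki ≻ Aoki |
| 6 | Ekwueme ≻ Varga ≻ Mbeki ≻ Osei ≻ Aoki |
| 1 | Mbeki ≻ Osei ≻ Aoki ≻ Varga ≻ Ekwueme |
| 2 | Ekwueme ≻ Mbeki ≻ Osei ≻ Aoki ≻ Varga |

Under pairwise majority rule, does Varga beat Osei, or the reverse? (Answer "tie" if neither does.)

Varga

Ballots ranking Varga above Osei: 3 + 3 + 6 + 7 + 6 = 25.
Ballots ranking Osei above Varga: 28 − 25 = 3.
Varga wins the head-to-head 25–3.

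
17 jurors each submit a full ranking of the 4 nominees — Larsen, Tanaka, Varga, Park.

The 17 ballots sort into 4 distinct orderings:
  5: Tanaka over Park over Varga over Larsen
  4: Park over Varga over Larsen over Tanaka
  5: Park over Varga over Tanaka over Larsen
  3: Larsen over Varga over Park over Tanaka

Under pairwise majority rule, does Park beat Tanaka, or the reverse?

Park

Ballots ranking Park above Tanaka: 4 + 5 + 3 = 12.
Ballots ranking Tanaka above Park: 17 − 12 = 5.
Park wins the head-to-head 12–5.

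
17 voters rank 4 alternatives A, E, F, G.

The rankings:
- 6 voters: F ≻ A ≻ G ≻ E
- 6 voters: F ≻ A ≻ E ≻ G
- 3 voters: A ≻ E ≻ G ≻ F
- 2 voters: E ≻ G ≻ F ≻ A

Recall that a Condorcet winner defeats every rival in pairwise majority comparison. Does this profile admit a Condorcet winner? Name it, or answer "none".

F

Check each pair by majority over 17 ballots:
A vs E: A, 15–2.
A vs F: F, 14–3.
A–G: A 15–2.
E vs F: F, 12–5.
E vs G: E, 11–6.
F–G: F 12–5.
F beats each of A, E, G — F is the Condorcet winner.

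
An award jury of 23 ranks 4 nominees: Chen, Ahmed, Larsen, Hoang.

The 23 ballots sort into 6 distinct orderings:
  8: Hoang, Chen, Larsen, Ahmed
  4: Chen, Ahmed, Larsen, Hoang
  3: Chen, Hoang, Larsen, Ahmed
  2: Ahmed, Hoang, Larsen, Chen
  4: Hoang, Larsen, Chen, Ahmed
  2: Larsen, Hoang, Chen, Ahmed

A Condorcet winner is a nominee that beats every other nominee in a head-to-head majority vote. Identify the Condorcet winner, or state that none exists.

Check each pair by majority over 23 ballots:
Chen vs Ahmed: Chen, 21–2.
Chen vs Larsen: Chen, 15–8.
Chen vs Hoang: Hoang wins 16–7.
Ahmed–Larsen: Larsen 17–6.
Ahmed vs Hoang: Hoang, 17–6.
Larsen vs Hoang: Hoang, 17–6.
Hoang defeats every rival head-to-head and is the Condorcet winner.

Hoang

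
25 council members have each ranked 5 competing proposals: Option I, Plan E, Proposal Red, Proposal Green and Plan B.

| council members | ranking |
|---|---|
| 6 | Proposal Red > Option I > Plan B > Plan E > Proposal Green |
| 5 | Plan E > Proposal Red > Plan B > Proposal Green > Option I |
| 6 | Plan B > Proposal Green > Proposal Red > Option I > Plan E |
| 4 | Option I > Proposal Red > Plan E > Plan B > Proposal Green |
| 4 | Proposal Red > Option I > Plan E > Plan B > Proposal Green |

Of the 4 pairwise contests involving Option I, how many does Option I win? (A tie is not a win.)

3

Option I against each rival (25 council members):
Option I vs Plan E: Option I, 20–5.
Option I vs Proposal Red: Proposal Red, 21–4.
Option I vs Proposal Green: Option I, 14–11.
Option I vs Plan B: 14 to 11, Option I.
Option I beats Plan E, Proposal Green, Plan B; loses to Proposal Red — 3 pairwise wins.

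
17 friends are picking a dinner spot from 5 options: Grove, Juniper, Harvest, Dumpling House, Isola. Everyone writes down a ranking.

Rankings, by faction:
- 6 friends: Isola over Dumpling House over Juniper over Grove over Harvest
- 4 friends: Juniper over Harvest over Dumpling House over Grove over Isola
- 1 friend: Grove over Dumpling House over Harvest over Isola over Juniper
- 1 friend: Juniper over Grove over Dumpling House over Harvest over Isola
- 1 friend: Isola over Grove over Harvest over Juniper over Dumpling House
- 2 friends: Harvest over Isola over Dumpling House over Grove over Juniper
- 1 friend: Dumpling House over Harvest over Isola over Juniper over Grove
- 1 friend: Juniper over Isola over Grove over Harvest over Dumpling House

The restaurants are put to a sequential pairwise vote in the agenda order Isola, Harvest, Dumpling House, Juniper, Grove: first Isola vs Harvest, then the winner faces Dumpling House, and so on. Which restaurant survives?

Round 1: Isola vs Harvest — 8–9, Harvest advances.
Round 2: Harvest vs Dumpling House — 8–9, Dumpling House advances.
Round 3: Dumpling House vs Juniper — 10–7, Dumpling House advances.
Round 4: Dumpling House vs Grove — 13–4, Dumpling House advances.
The agenda winner is Dumpling House.

Dumpling House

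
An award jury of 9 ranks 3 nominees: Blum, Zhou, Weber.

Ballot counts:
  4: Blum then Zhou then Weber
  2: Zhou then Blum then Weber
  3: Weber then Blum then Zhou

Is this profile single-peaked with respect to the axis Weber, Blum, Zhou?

yes

Axis positions: Weber=1, Blum=2, Zhou=3.
Bloc 1 (peak Blum at position 2): ranking walks positions 2-3-1, expanding outward from the peak — single-peaked.
Bloc 2 (peak Zhou at position 3): ranking walks positions 3-2-1, expanding outward from the peak — single-peaked.
Bloc 3 (peak Weber at position 1): ranking walks positions 1-2-3, expanding outward from the peak — single-peaked.
Every ranking is single-peaked on this axis.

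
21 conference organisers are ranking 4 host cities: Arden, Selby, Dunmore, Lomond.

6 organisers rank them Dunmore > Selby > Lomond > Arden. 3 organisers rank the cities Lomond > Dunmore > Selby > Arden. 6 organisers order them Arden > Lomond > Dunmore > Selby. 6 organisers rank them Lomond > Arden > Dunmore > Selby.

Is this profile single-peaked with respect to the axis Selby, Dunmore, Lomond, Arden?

Axis positions: Selby=1, Dunmore=2, Lomond=3, Arden=4.
Ballot type 1 (peak Dunmore at position 2): ranking walks positions 2-1-3-4, expanding outward from the peak — single-peaked.
Ballot type 2 (peak Lomond at position 3): ranking walks positions 3-2-1-4, expanding outward from the peak — single-peaked.
Ballot type 3 (peak Arden at position 4): ranking walks positions 4-3-2-1, expanding outward from the peak — single-peaked.
Ballot type 4 (peak Lomond at position 3): ranking walks positions 3-4-2-1, expanding outward from the peak — single-peaked.
Every ranking is single-peaked on this axis.

yes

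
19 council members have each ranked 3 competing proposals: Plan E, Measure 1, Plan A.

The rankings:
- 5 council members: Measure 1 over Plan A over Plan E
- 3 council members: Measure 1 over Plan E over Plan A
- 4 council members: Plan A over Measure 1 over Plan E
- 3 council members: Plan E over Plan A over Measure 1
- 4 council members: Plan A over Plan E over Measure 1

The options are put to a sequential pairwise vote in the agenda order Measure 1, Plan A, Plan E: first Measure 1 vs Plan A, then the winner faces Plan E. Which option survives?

Round 1: Measure 1 vs Plan A — 8–11, Plan A advances.
Round 2: Plan A vs Plan E — 13–6, Plan A advances.
The agenda winner is Plan A.

Plan A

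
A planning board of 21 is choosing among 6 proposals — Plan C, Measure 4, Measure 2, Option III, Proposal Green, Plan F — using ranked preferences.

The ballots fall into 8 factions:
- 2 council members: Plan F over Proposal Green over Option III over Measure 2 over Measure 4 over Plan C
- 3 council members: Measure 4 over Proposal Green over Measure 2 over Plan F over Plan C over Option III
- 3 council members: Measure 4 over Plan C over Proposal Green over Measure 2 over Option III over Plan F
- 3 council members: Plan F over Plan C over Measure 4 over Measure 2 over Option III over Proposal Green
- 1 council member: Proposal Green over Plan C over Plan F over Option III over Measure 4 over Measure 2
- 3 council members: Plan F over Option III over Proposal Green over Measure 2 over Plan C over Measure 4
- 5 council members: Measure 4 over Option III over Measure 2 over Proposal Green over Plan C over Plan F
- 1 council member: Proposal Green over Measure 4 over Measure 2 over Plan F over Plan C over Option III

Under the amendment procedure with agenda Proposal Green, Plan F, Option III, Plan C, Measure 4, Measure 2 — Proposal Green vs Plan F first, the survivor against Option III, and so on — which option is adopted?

Measure 4

Round 1: Proposal Green vs Plan F — 13–8, Proposal Green advances.
Round 2: Proposal Green vs Option III — 10–11, Option III advances.
Round 3: Option III vs Plan C — 10–11, Plan C advances.
Round 4: Plan C vs Measure 4 — 7–14, Measure 4 advances.
Round 5: Measure 4 vs Measure 2 — 16–5, Measure 4 advances.
Measure 4 survives the agenda.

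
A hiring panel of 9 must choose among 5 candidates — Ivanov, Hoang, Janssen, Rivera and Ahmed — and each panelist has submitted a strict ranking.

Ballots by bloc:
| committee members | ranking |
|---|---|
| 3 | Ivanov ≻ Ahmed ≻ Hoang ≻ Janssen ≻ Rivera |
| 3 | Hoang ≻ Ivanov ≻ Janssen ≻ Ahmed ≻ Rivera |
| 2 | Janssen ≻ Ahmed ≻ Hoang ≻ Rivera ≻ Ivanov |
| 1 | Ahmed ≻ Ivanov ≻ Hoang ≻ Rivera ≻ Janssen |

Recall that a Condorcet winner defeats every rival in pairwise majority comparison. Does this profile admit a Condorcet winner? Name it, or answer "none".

none

Check each pair by majority over 9 ballots:
Ivanov vs Hoang: Ivanov is ranked higher on 3+1 = 4 ballots, Hoang on 5. Hoang wins 5–4.
Ivanov vs Janssen: 3+3+1 = 7 for Ivanov, 2 for Janssen — Ivanov by 7–2.
Ivanov vs Rivera: 3+3+1 = 7 for Ivanov, 2 for Rivera — Ivanov by 7–2.
Ivanov vs Ahmed: 3+3 = 6 for Ivanov, 3 for Ahmed — Ivanov by 6–3.
Hoang vs Janssen: Hoang is ranked higher on 3+3+1 = 7 ballots, Janssen on 2. Hoang wins 7–2.
Hoang vs Rivera: 9 to 0, Hoang.
Hoang vs Ahmed: Hoang is ranked higher on 3 ballots, Ahmed on 6. Ahmed wins 6–3.
Janssen vs Rivera: 3+3+2 = 8 for Janssen, 1 for Rivera — Janssen by 8–1.
Janssen vs Ahmed: 5 to 4, Janssen.
Rivera vs Ahmed: Rivera preferred on 0 ballots; Ahmed wins 9–0.
Every candidate loses at least once (Ivanov loses to Hoang; Hoang loses to Ahmed; Janssen loses to Ivanov; Rivera loses to Ivanov; Ahmed loses to Ivanov). The majority relation contains the cycle Ivanov beats Ahmed beats Hoang beats Ivanov, so there is no Condorcet winner.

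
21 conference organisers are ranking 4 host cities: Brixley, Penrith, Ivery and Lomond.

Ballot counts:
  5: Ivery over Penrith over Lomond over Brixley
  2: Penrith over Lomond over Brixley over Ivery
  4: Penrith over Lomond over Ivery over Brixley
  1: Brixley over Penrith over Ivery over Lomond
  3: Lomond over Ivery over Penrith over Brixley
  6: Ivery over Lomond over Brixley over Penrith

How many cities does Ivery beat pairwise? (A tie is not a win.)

Ivery against each rival (21 organisers):
Ivery vs Brixley: Ivery is ranked higher on 5+4+3+6 = 18 ballots, Brixley on 3. Ivery wins 18–3.
Ivery vs Penrith: Ivery is ranked higher on 5+3+6 = 14 ballots, Penrith on 7. Ivery wins 14–7.
Ivery vs Lomond: Ivery wins 12–9.
Ivery beats Brixley, Penrith, Lomond — 3 pairwise wins.

3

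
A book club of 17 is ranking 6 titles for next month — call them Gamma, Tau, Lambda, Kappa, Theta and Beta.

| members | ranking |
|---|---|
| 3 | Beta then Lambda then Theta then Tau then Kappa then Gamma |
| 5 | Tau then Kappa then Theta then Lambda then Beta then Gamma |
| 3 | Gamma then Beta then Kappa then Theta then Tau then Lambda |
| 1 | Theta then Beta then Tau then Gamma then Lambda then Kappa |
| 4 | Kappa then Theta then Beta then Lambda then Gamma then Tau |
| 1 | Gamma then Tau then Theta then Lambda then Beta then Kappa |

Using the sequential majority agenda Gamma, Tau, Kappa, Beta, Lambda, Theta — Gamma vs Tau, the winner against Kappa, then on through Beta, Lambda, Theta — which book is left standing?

Round 1: Gamma vs Tau — 8–9, Tau advances.
Round 2: Tau vs Kappa — 10–7, Tau advances.
Round 3: Tau vs Beta — 6–11, Beta advances.
Round 4: Beta vs Lambda — 11–6, Beta advances.
Round 5: Beta vs Theta — 6–11, Theta advances.
The agenda winner is Theta.

Theta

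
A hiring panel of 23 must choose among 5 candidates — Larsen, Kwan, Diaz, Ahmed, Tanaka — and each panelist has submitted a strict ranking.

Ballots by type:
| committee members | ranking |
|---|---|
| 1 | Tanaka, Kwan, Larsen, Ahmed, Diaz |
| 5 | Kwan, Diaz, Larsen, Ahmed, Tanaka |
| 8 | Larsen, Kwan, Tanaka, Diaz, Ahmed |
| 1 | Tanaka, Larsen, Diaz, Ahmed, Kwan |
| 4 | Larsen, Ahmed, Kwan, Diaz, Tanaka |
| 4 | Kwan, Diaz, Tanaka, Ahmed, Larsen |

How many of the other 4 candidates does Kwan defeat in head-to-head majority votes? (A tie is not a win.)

Kwan against each rival (23 committee members):
Kwan–Larsen: Larsen 13–10.
Kwan vs Diaz: Kwan, 22–1.
Kwan vs Ahmed: Kwan preferred on 1+5+8+4 = 18 ballots; Kwan wins 18–5.
Kwan–Tanaka: Kwan 21–2.
Kwan beats Diaz, Ahmed, Tanaka; loses to Larsen — 3 pairwise wins.

3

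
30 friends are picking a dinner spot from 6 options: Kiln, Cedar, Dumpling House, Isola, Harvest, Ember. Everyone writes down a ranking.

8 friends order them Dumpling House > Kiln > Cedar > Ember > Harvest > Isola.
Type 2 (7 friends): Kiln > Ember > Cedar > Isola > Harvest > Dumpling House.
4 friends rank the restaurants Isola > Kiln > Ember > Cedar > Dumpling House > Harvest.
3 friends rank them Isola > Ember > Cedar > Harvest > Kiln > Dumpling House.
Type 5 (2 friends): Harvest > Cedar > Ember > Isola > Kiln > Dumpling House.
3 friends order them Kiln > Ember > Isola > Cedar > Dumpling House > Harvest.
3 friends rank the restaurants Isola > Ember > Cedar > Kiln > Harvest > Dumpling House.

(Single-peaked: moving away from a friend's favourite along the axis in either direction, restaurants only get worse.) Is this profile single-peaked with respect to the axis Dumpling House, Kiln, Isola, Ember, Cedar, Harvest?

no

Axis positions: Dumpling House=1, Kiln=2, Isola=3, Ember=4, Cedar=5, Harvest=6.
Type 1: ranking walks positions 1-2-5-4-6-3; Cedar is ranked above Isola even though Isola lies between Cedar and the peak Dumpling House on the axis — preferences dip and rise again. Not single-peaked.
Type 2: ranking walks positions 2-4-5-3-6-1; Ember is ranked above Isola even though Isola lies between Ember and the peak Kiln on the axis — preferences dip and rise again. Not single-peaked.
Type 3 (peak Isola at position 3): ranking walks positions 3-2-4-5-1-6, expanding outward from the peak — single-peaked.
Type 4 (peak Isola at position 3): ranking walks positions 3-4-5-6-2-1, expanding outward from the peak — single-peaked.
Type 5 (peak Harvest at position 6): ranking walks positions 6-5-4-3-2-1, expanding outward from the peak — single-peaked.
Type 6: ranking walks positions 2-4-3-5-1-6; Ember is ranked above Isola even though Isola lies between Ember and the peak Kiln on the axis — preferences dip and rise again. Not single-peaked.
Type 7 (peak Isola at position 3): ranking walks positions 3-4-5-2-6-1, expanding outward from the peak — single-peaked.
Type 1 violates single-peakedness, so the profile is not single-peaked on this axis.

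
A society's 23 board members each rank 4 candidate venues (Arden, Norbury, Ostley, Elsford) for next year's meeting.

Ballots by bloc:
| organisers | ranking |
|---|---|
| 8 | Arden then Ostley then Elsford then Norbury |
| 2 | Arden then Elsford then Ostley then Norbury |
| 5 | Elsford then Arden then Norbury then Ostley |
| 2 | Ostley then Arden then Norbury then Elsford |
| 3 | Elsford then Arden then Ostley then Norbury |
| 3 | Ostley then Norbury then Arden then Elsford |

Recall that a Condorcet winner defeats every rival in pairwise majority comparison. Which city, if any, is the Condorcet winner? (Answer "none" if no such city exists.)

Head-to-head results (23 organisers):
Arden vs Norbury: Arden, 20–3.
Arden vs Ostley: Arden wins 18–5.
Arden–Elsford: Arden 15–8.
Norbury vs Ostley: 5 to 18, Ostley.
Norbury vs Elsford: 5 to 18, Elsford.
Ostley vs Elsford: 13 to 10, Ostley.
Only Arden has no losses; Arden is the Condorcet winner.

Arden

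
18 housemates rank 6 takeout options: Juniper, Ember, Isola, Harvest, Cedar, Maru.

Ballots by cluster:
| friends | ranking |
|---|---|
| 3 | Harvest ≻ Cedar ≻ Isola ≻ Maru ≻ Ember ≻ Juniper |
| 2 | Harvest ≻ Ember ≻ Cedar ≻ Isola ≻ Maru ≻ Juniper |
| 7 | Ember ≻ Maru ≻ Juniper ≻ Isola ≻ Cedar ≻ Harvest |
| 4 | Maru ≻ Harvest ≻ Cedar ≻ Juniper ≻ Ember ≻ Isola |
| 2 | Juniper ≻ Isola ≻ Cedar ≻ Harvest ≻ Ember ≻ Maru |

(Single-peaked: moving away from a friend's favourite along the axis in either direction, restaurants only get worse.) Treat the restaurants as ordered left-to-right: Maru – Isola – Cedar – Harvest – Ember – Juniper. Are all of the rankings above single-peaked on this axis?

Axis positions: Maru=1, Isola=2, Cedar=3, Harvest=4, Ember=5, Juniper=6.
Cluster 1 (peak Harvest at position 4): ranking walks positions 4-3-2-1-5-6, expanding outward from the peak — single-peaked.
Cluster 2 (peak Harvest at position 4): ranking walks positions 4-5-3-2-1-6, expanding outward from the peak — single-peaked.
Cluster 3: ranking walks positions 5-1-6-2-3-4; Maru is ranked above Harvest even though Harvest lies between Maru and the peak Ember on the axis — preferences dip and rise again. Not single-peaked.
Cluster 4: ranking walks positions 1-4-3-6-5-2; Harvest is ranked above Isola even though Isola lies between Harvest and the peak Maru on the axis — preferences dip and rise again. Not single-peaked.
Cluster 5: ranking walks positions 6-2-3-4-5-1; Isola is ranked above Ember even though Ember lies between Isola and the peak Juniper on the axis — preferences dip and rise again. Not single-peaked.
Cluster 3 violates single-peakedness, so the profile is not single-peaked on this axis.

no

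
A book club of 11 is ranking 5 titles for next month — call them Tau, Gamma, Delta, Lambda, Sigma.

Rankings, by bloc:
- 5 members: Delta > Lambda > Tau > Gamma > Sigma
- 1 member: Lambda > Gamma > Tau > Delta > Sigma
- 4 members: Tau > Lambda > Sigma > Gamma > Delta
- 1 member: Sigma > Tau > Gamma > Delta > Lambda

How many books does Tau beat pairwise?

Tau against each rival (11 members):
Tau vs Gamma: Tau, 10–1.
Tau vs Delta: 1+4+1 = 6 for Tau, 5 for Delta — Tau by 6–5.
Tau vs Lambda: Tau preferred on 4+1 = 5 ballots; Lambda wins 6–5.
Tau vs Sigma: 5+1+4 = 10 for Tau, 1 for Sigma — Tau by 10–1.
Tau beats Gamma, Delta, Sigma; loses to Lambda — 3 pairwise wins.

3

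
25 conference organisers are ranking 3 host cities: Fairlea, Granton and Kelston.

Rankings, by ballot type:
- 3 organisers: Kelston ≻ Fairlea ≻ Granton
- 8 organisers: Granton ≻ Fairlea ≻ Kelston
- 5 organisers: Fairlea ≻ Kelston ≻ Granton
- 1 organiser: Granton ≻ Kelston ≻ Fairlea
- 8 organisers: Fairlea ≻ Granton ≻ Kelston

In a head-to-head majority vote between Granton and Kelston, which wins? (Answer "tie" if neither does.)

Ballots ranking Granton above Kelston: 8 + 1 + 8 = 17.
Ballots ranking Kelston above Granton: 25 − 17 = 8.
Granton wins the head-to-head 17–8.

Granton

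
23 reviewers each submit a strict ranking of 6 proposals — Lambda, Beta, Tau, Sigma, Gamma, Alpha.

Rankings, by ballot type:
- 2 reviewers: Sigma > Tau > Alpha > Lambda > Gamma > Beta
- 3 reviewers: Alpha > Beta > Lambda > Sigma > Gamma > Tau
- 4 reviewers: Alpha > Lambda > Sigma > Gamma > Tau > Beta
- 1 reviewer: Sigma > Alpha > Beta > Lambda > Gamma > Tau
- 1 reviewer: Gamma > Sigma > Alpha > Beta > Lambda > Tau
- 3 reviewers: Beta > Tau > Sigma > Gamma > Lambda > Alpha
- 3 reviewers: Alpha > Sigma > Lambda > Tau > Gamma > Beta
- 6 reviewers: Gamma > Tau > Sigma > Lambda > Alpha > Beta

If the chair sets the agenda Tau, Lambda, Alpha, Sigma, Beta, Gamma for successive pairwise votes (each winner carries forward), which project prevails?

Round 1: Tau vs Lambda — 11–12, Lambda advances.
Round 2: Lambda vs Alpha — 9–14, Alpha advances.
Round 3: Alpha vs Sigma — 10–13, Sigma advances.
Round 4: Sigma vs Beta — 17–6, Sigma advances.
Round 5: Sigma vs Gamma — 16–7, Sigma advances.
The agenda winner is Sigma.

Sigma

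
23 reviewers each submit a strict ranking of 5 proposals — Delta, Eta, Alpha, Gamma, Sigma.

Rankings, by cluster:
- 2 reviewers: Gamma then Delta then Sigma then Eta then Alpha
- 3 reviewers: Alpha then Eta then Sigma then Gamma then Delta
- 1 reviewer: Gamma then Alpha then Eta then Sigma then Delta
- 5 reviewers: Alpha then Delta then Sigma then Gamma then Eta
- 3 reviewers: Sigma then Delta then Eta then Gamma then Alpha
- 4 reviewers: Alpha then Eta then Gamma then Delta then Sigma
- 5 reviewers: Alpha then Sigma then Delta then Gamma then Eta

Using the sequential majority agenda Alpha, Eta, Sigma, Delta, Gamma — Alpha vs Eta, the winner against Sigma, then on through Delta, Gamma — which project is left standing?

Round 1: Alpha vs Eta — 18–5, Alpha advances.
Round 2: Alpha vs Sigma — 18–5, Alpha advances.
Round 3: Alpha vs Delta — 18–5, Alpha advances.
Round 4: Alpha vs Gamma — 17–6, Alpha advances.
The agenda winner is Alpha.

Alpha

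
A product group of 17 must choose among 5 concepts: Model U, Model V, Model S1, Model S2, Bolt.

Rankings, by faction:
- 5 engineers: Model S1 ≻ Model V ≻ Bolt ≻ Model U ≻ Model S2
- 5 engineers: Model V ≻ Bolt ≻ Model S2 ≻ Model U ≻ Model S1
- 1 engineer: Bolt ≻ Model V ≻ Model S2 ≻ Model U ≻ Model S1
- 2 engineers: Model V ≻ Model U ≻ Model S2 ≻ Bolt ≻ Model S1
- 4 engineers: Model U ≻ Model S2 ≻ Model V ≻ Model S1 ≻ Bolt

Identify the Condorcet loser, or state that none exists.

Pairwise majorities:
Model U vs Model V: Model U is ranked higher on 4 ballots, Model V on 13. Model V wins 13–4.
Model U vs Model S1: 12 to 5, Model U.
Model U–Model S2: Model U 11–6.
Model U vs Bolt: 2+4 = 6 for Model U, 11 for Bolt — Bolt by 11–6.
Model V vs Model S1: Model V, 12–5.
Model V vs Model S2: Model V preferred on 5+5+1+2 = 13 ballots; Model V wins 13–4.
Model V vs Bolt: Model V, 16–1.
Model S1 vs Model S2: Model S2, 12–5.
Model S1 vs Bolt: 5+4 = 9 for Model S1, 8 for Bolt — Model S1 by 9–8.
Model S2–Bolt: Bolt 11–6.
Each design has at least one pairwise win (Model U beats Model S1; Model V beats Model U; Model S1 beats Bolt; Model S2 beats Model S1; Bolt beats Model U) — no Condorcet loser.

none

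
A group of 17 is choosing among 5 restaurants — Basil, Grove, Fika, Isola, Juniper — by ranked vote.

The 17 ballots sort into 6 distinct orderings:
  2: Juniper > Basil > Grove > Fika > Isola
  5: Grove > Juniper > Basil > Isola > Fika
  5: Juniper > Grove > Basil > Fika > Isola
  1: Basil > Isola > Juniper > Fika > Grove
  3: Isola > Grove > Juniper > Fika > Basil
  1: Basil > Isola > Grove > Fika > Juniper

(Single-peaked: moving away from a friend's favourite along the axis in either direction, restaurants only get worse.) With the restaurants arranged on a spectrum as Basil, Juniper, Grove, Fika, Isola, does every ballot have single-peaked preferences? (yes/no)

Axis positions: Basil=1, Juniper=2, Grove=3, Fika=4, Isola=5.
Type 1 (peak Juniper at position 2): ranking walks positions 2-1-3-4-5, expanding outward from the peak — single-peaked.
Type 2: ranking walks positions 3-2-1-5-4; Isola is ranked above Fika even though Fika lies between Isola and the peak Grove on the axis — preferences dip and rise again. Not single-peaked.
Type 3 (peak Juniper at position 2): ranking walks positions 2-3-1-4-5, expanding outward from the peak — single-peaked.
Type 4: ranking walks positions 1-5-2-4-3; Isola is ranked above Juniper even though Juniper lies between Isola and the peak Basil on the axis — preferences dip and rise again. Not single-peaked.
Type 5: ranking walks positions 5-3-2-4-1; Grove is ranked above Fika even though Fika lies between Grove and the peak Isola on the axis — preferences dip and rise again. Not single-peaked.
Type 6: ranking walks positions 1-5-3-4-2; Isola is ranked above Juniper even though Juniper lies between Isola and the peak Basil on the axis — preferences dip and rise again. Not single-peaked.
Type 2 violates single-peakedness, so the profile is not single-peaked on this axis.

no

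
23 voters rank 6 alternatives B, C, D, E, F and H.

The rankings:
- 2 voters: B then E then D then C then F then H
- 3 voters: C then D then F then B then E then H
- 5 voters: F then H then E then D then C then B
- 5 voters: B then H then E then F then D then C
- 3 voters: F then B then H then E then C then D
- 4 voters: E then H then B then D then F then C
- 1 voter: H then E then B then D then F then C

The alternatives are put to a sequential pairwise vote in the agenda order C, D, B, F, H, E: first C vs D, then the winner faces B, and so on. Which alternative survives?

Round 1: C vs D — 6–17, D advances.
Round 2: D vs B — 8–15, B advances.
Round 3: B vs F — 12–11, B advances.
Round 4: B vs H — 13–10, B advances.
Round 5: B vs E — 13–10, B advances.
B survives the agenda.

B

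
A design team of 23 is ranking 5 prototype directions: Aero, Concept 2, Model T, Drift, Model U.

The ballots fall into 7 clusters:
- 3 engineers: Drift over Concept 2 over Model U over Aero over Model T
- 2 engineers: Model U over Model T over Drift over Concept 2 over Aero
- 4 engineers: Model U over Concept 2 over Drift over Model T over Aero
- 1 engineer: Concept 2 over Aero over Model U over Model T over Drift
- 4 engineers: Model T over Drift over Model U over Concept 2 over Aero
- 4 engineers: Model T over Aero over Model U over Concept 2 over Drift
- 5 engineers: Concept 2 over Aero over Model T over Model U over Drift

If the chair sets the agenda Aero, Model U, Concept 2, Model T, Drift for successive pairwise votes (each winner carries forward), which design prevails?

Round 1: Aero vs Model U — 10–13, Model U advances.
Round 2: Model U vs Concept 2 — 14–9, Model U advances.
Round 3: Model U vs Model T — 10–13, Model T advances.
Round 4: Model T vs Drift — 16–7, Model T advances.
Model T survives the agenda.

Model T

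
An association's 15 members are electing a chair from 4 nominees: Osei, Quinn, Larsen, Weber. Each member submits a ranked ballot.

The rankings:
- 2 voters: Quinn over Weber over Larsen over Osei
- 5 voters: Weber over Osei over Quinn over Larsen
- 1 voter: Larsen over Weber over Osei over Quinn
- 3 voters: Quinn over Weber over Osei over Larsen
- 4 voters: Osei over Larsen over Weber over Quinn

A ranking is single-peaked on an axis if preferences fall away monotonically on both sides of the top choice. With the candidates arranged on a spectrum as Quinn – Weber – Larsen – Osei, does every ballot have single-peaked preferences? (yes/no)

Axis positions: Quinn=1, Weber=2, Larsen=3, Osei=4.
Type 1 (peak Quinn at position 1): ranking walks positions 1-2-3-4, expanding outward from the peak — single-peaked.
Type 2: ranking walks positions 2-4-1-3; Osei is ranked above Larsen even though Larsen lies between Osei and the peak Weber on the axis — preferences dip and rise again. Not single-peaked.
Type 3 (peak Larsen at position 3): ranking walks positions 3-2-4-1, expanding outward from the peak — single-peaked.
Type 4: ranking walks positions 1-2-4-3; Osei is ranked above Larsen even though Larsen lies between Osei and the peak Quinn on the axis — preferences dip and rise again. Not single-peaked.
Type 5 (peak Osei at position 4): ranking walks positions 4-3-2-1, expanding outward from the peak — single-peaked.
Type 2 violates single-peakedness, so the profile is not single-peaked on this axis.

no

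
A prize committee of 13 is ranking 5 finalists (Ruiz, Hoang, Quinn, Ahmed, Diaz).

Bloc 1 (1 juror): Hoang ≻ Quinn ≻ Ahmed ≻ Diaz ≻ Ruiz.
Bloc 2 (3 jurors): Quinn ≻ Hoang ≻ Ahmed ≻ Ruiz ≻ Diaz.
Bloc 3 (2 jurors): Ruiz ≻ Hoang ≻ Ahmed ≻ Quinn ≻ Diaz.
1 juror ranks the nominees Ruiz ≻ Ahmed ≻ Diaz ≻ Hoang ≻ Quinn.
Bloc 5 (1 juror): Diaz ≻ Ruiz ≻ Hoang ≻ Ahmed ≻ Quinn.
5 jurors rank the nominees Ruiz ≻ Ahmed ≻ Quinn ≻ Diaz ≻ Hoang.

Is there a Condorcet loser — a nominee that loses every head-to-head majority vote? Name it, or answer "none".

Head-to-head results (13 jurors):
Ruiz vs Hoang: 2+1+1+5 = 9 for Ruiz, 4 for Hoang — Ruiz by 9–4.
Ruiz–Quinn: Ruiz 9–4.
Ruiz vs Ahmed: Ruiz wins 9–4.
Ruiz vs Diaz: Ruiz, 11–2.
Hoang–Quinn: Quinn 8–5.
Hoang vs Ahmed: Hoang is ranked higher on 1+3+2+1 = 7 ballots, Ahmed on 6. Hoang wins 7–6.
Hoang–Diaz: Diaz 7–6.
Quinn vs Ahmed: 4 to 9, Ahmed.
Quinn vs Diaz: Quinn wins 11–2.
Ahmed vs Diaz: 1+3+2+1+5 = 12 for Ahmed, 1 for Diaz — Ahmed by 12–1.
Each nominee has at least one pairwise win (Ruiz beats Hoang; Hoang beats Ahmed; Quinn beats Hoang; Ahmed beats Quinn; Diaz beats Hoang) — no Condorcet loser.

none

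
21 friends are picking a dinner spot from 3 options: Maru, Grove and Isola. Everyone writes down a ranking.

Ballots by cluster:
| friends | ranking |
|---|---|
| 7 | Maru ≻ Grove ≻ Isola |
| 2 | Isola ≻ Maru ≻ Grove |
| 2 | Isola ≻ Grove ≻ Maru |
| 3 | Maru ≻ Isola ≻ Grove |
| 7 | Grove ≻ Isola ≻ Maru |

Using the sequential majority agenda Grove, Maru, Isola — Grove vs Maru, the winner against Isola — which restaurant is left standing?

Isola

Round 1: Grove vs Maru — 9–12, Maru advances.
Round 2: Maru vs Isola — 10–11, Isola advances.
Isola survives the agenda.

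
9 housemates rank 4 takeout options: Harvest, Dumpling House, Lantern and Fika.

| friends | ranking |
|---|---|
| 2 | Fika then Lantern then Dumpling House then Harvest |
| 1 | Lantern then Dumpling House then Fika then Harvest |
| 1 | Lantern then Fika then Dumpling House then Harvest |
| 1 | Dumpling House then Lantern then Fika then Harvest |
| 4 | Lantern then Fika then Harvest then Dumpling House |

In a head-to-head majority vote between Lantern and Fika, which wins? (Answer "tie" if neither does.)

Ballots ranking Lantern above Fika: 1 + 1 + 1 + 4 = 7.
Ballots ranking Fika above Lantern: 9 − 7 = 2.
Lantern wins the head-to-head 7–2.

Lantern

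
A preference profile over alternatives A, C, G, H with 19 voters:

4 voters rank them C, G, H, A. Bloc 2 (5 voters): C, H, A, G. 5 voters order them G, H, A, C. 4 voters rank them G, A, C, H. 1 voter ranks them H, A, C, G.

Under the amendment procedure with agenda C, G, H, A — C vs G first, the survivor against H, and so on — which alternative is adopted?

A

Round 1: C vs G — 10–9, C advances.
Round 2: C vs H — 13–6, C advances.
Round 3: C vs A — 9–10, A advances.
A survives the agenda.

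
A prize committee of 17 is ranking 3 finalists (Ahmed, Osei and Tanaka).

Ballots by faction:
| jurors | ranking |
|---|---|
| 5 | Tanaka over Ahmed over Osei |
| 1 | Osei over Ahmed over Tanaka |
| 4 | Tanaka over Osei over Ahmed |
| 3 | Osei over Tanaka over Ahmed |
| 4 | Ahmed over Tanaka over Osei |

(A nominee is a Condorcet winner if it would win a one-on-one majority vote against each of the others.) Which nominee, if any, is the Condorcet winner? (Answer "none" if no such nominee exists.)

Tanaka

Head-to-head results (17 jurors):
Ahmed vs Osei: 5+4 = 9 for Ahmed, 8 for Osei — Ahmed by 9–8.
Ahmed vs Tanaka: Tanaka, 12–5.
Osei vs Tanaka: 4 to 13, Tanaka.
Tanaka beats each of Ahmed, Osei — Tanaka is the Condorcet winner.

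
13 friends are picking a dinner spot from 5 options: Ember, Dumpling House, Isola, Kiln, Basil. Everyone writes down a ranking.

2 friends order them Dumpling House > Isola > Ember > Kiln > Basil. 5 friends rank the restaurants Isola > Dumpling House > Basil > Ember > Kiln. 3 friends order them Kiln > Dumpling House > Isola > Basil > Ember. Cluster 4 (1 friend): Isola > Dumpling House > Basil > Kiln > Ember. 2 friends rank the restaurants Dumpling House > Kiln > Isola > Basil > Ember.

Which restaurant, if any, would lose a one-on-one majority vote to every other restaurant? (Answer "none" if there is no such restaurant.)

Head-to-head results (13 friends):
Ember vs Dumpling House: 0 to 13, Dumpling House.
Ember vs Isola: Ember preferred on 0 ballots; Isola wins 13–0.
Ember vs Kiln: 2+5 = 7 for Ember, 6 for Kiln — Ember by 7–6.
Ember vs Basil: Basil, 11–2.
Dumpling House vs Isola: Dumpling House preferred on 2+3+2 = 7 ballots; Dumpling House wins 7–6.
Dumpling House vs Kiln: 10 to 3, Dumpling House.
Dumpling House vs Basil: Dumpling House is ranked higher on 2+5+3+1+2 = 13 ballots, Basil on 0. Dumpling House wins 13–0.
Isola vs Kiln: 8 to 5, Isola.
Isola vs Basil: 2+5+3+1+2 = 13 for Isola, 0 for Basil — Isola by 13–0.
Kiln–Basil: Kiln 7–6.
No restaurant is winless: Ember beats Kiln; Dumpling House beats Ember; Isola beats Ember; Kiln beats Basil; Basil beats Ember. There is no Condorcet loser.

none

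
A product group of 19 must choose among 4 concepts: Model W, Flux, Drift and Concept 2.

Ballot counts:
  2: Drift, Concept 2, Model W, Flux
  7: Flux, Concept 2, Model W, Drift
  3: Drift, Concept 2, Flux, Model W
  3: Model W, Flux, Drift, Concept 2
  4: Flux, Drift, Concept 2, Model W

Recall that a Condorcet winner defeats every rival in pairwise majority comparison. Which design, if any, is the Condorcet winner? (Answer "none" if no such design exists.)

Head-to-head results (19 engineers):
Model W vs Flux: Flux, 14–5.
Model W vs Drift: Model W, 10–9.
Model W vs Concept 2: Concept 2, 16–3.
Flux vs Drift: Flux wins 14–5.
Flux vs Concept 2: Flux wins 14–5.
Drift–Concept 2: Drift 12–7.
Flux wins every pairwise contest, so Flux is the Condorcet winner.

Flux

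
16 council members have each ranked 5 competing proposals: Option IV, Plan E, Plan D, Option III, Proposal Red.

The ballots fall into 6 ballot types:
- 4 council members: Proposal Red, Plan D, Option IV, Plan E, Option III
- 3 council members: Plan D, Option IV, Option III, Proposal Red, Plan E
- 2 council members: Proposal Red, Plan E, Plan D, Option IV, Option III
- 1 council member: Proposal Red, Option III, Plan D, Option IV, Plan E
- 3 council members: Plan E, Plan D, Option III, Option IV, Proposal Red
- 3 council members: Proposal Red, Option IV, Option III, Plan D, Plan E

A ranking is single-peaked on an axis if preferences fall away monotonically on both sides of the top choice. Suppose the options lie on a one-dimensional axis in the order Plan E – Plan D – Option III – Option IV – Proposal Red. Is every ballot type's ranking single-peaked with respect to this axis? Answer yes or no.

no

Axis positions: Plan E=1, Plan D=2, Option III=3, Option IV=4, Proposal Red=5.
Ballot type 1: ranking walks positions 5-2-4-1-3; Plan D is ranked above Option IV even though Option IV lies between Plan D and the peak Proposal Red on the axis — preferences dip and rise again. Not single-peaked.
Ballot type 2: ranking walks positions 2-4-3-5-1; Option IV is ranked above Option III even though Option III lies between Option IV and the peak Plan D on the axis — preferences dip and rise again. Not single-peaked.
Ballot type 3: ranking walks positions 5-1-2-4-3; Plan E is ranked above Option IV even though Option IV lies between Plan E and the peak Proposal Red on the axis — preferences dip and rise again. Not single-peaked.
Ballot type 4: ranking walks positions 5-3-2-4-1; Option III is ranked above Option IV even though Option IV lies between Option III and the peak Proposal Red on the axis — preferences dip and rise again. Not single-peaked.
Ballot type 5 (peak Plan E at position 1): ranking walks positions 1-2-3-4-5, expanding outward from the peak — single-peaked.
Ballot type 6 (peak Proposal Red at position 5): ranking walks positions 5-4-3-2-1, expanding outward from the peak — single-peaked.
Ballot type 1 violates single-peakedness, so the profile is not single-peaked on this axis.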